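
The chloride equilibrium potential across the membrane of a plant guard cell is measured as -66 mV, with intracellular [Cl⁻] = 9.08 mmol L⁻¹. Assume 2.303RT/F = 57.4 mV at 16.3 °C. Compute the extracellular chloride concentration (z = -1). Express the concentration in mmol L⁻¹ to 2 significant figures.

Nernst: E = (57.4/-1) · log₁₀([out]/[in]), so log₁₀([out]/[in]) = -66.0 × -1 / 57.4 = 1.1498.
[out]/[in] = 10^(1.1498) = 14.12.
[out] = 14.12 × 9.08 = 128.2 mmol L⁻¹.

130 mmol L⁻¹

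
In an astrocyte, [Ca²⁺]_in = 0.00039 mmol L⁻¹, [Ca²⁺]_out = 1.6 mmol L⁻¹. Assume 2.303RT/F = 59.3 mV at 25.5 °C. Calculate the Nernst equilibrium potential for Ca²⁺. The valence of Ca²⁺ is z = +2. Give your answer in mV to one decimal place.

E = (59.3/z) · log₁₀([Ca²⁺]_out/[Ca²⁺]_in) with z = +2.
= (59.3/2) · log₁₀(1.6/0.00039) = 29.65 · log₁₀(4103)
= 29.65 · (3.6131) = 107.13 mV

107.1 mV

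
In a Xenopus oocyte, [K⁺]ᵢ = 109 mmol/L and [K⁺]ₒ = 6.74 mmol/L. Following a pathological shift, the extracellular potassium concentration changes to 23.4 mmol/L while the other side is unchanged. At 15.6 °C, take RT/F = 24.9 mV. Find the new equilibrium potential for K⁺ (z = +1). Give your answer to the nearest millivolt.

After the shift: [K⁺]_out = 23.4, [K⁺]_in = 109 mmol/L.
E_new = (24.9/1)·ln(23.4/109) = 24.90 · (-1.5386) = -38.31 mV

-38 mV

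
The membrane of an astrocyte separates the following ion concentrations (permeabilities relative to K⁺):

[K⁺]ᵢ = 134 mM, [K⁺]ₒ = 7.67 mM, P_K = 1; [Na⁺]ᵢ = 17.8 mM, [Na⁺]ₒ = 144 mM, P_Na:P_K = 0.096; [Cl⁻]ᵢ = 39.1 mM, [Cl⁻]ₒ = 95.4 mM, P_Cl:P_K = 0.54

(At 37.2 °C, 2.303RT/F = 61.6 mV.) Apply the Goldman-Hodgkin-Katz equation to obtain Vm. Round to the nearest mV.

Vm = 61.6 · log₁₀[(Σ P·[cation]ₒ + Σ P·[anion]ᵢ) / (Σ P·[cation]ᵢ + Σ P·[anion]ₒ)]
Numerator = 1×7.67 + 0.096×144 + 0.54×39.1 = 42.61
Denominator = 1×134 + 0.096×17.8 + 0.54×95.4 = 187.2
Vm = 61.6 · log₁₀(0.22758) = 61.6 × (-0.6429) = -39.60 mV

-40 mV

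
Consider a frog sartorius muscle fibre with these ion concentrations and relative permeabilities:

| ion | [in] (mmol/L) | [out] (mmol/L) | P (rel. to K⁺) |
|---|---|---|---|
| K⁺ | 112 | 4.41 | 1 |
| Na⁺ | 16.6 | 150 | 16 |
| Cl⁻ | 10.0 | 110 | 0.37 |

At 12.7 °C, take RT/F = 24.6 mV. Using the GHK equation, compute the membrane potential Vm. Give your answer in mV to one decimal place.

Vm = 24.6 · ln[(Σ P·[cation]ₒ + Σ P·[anion]ᵢ) / (Σ P·[cation]ᵢ + Σ P·[anion]ₒ)]
Numerator = 1×4.41 + 16×150 + 0.37×10.0 = 2408
Denominator = 1×112 + 16×16.6 + 0.37×110 = 418.3
Vm = 24.6 · ln(5.7569) = 24.6 × (1.7504) = 43.06 mV

43.1 mV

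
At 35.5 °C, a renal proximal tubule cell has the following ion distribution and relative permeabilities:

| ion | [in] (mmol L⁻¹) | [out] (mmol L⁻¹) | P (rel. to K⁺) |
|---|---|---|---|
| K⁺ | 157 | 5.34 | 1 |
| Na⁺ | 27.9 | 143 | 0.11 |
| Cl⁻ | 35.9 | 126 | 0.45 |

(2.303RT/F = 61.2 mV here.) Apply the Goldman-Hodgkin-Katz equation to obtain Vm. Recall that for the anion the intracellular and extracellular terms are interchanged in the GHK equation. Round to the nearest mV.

Vm = 61.2 · log₁₀[(Σ P·[cation]ₒ + Σ P·[anion]ᵢ) / (Σ P·[cation]ᵢ + Σ P·[anion]ₒ)]
Numerator = 1×5.34 + 0.11×143 + 0.45×35.9 = 37.23
Denominator = 1×157 + 0.11×27.9 + 0.45×126 = 216.8
Vm = 61.2 · log₁₀(0.17173) = 61.2 × (-0.7652) = -46.83 mV

-47 mV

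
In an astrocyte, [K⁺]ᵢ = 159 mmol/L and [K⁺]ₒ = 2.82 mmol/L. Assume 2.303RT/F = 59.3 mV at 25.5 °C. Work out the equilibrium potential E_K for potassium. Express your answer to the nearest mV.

-104 mV

E = (59.3/z) · log₁₀([K⁺]_out/[K⁺]_in) with z = +1.
= (59.3/1) · log₁₀(2.82/159) = 59.30 · log₁₀(0.01774)
= 59.30 · (-1.7511) = -103.84 mV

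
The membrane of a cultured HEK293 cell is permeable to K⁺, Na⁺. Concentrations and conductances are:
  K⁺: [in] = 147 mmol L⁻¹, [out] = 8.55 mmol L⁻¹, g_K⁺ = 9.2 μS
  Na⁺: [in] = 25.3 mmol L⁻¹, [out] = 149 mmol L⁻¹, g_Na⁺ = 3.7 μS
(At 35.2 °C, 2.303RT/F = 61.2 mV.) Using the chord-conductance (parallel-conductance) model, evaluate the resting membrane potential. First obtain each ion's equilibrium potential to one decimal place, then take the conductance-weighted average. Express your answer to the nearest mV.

-40 mV

E_K⁺ = (61.2/1)·log₁₀(8.55/147) = -75.6 mV
E_Na⁺ = (61.2/1)·log₁₀(149/25.3) = 47.1 mV
Vm = (Σ gᵢEᵢ)/(Σ gᵢ) = (9.2·-75.6 + 3.7·47.1) / (9.2 + 3.7)
= -521.25 / 12.9 = -40.41 mV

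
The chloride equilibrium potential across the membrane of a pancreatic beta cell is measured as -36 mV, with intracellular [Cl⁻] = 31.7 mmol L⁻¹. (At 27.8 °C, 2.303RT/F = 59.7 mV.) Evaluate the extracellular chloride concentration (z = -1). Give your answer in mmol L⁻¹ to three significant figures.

127 mmol L⁻¹

Nernst: E = (59.7/-1) · log₁₀([out]/[in]), so log₁₀([out]/[in]) = -36.0 × -1 / 59.7 = 0.6030.
[out]/[in] = 10^(0.6030) = 4.009.
[out] = 4.009 × 31.7 = 127.1 mmol L⁻¹.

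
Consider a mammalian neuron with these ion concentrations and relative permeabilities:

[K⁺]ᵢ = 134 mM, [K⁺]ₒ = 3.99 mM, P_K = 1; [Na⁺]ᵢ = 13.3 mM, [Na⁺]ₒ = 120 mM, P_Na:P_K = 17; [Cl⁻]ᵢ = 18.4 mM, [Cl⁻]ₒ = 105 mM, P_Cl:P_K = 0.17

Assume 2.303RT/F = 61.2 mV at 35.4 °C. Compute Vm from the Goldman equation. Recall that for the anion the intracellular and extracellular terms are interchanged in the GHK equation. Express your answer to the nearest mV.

Vm = 61.2 · log₁₀[(Σ P·[cation]ₒ + Σ P·[anion]ᵢ) / (Σ P·[cation]ᵢ + Σ P·[anion]ₒ)]
Numerator = 1×3.99 + 17×120 + 0.17×18.4 = 2047
Denominator = 1×134 + 17×13.3 + 0.17×105 = 378
Vm = 61.2 · log₁₀(5.4164) = 61.2 × (0.7337) = 44.90 mV

45 mV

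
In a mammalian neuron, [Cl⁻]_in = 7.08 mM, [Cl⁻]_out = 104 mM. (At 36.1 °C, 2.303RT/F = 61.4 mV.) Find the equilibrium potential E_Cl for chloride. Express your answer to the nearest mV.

-72 mV

E = (61.4/z) · log₁₀([Cl⁻]_out/[Cl⁻]_in) with z = -1.
For an anion, dividing by z = -1 reverses the sign.
= (61.4/-1) · log₁₀(104/7.08) = -61.40 · log₁₀(14.69)
= -61.40 · (1.1670) = -71.65 mV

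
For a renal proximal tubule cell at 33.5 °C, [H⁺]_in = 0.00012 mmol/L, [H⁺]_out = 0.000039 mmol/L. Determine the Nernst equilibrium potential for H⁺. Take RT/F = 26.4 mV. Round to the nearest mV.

E = (26.4/z) · ln([H⁺]_out/[H⁺]_in) with z = +1.
= (26.4/1) · ln(0.000039/0.00012) = 26.40 · ln(0.325)
= 26.40 · (-1.1239) = -29.67 mV

-30 mV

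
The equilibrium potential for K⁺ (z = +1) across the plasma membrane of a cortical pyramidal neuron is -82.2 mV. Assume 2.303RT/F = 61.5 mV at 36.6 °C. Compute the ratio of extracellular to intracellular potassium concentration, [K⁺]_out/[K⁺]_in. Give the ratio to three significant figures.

0.0461

log₁₀([out]/[in]) = E·z/(61.5) = -82.2 × 1 / 61.5 = -1.3366
[out]/[in] = 10^(-1.3366) = 0.04607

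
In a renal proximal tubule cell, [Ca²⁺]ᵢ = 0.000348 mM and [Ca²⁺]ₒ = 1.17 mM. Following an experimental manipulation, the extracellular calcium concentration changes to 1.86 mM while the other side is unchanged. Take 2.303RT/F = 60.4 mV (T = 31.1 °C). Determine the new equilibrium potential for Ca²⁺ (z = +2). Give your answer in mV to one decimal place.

112.6 mV

After the shift: [Ca²⁺]_out = 1.86, [Ca²⁺]_in = 0.000348 mM.
E_new = (60.4/2)·log₁₀(1.86/0.000348) = 30.20 · (3.7279) = 112.58 mV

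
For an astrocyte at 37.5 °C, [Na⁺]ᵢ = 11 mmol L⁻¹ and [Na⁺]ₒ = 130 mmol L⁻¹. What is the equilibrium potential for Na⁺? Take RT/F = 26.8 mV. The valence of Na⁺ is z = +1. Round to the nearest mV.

66 mV

E = (26.8/z) · ln([Na⁺]_out/[Na⁺]_in) with z = +1.
= (26.8/1) · ln(130/11) = 26.80 · ln(11.82)
= 26.80 · (2.4696) = 66.19 mV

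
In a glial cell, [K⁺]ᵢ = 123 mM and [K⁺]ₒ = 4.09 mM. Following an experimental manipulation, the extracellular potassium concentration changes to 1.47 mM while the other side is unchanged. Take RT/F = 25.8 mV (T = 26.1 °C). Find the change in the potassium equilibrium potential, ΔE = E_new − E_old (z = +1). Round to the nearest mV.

-26 mV

E_old = (25.8/1)·ln(4.09/123) = -87.81 mV
E_new = (25.8/1)·ln(1.47/123) = -114.21 mV
ΔE = -114.21 − (-87.81) = -26.40 mV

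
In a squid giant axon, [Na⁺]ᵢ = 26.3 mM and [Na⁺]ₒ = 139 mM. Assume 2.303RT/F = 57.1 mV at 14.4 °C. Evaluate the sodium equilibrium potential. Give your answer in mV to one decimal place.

E = (57.1/z) · log₁₀([Na⁺]_out/[Na⁺]_in) with z = +1.
= (57.1/1) · log₁₀(139/26.3) = 57.10 · log₁₀(5.285)
= 57.10 · (0.7231) = 41.29 mV

41.3 mV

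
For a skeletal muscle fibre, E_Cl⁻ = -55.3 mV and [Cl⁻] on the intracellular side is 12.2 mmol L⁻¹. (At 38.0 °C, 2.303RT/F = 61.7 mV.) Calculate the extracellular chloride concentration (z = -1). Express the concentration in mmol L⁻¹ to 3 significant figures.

Nernst: E = (61.7/-1) · log₁₀([out]/[in]), so log₁₀([out]/[in]) = -55.3 × -1 / 61.7 = 0.8963.
[out]/[in] = 10^(0.8963) = 7.875.
[out] = 7.875 × 12.2 = 96.08 mmol L⁻¹.

96.1 mmol L⁻¹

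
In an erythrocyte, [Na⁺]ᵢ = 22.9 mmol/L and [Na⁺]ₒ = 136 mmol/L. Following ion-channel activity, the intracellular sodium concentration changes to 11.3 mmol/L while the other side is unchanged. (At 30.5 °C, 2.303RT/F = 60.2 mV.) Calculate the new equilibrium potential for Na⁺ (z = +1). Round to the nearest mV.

After the shift: [Na⁺]_out = 136, [Na⁺]_in = 11.3 mmol/L.
E_new = (60.2/1)·log₁₀(136/11.3) = 60.20 · (1.0805) = 65.04 mV

65 mV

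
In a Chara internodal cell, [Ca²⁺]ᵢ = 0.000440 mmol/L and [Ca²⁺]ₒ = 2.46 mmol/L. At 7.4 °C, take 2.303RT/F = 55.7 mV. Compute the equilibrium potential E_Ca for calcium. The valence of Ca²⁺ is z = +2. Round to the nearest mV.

E = (55.7/z) · log₁₀([Ca²⁺]_out/[Ca²⁺]_in) with z = +2.
= (55.7/2) · log₁₀(2.46/0.000440) = 27.85 · log₁₀(5591)
= 27.85 · (3.7475) = 104.37 mV

104 mV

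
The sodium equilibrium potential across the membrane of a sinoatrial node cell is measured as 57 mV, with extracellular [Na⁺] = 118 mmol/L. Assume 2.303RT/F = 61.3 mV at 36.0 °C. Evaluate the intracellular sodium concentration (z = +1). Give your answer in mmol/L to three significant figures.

13.9 mmol/L

Nernst: E = (61.3/1) · log₁₀([out]/[in]), so log₁₀([out]/[in]) = 57.0 × 1 / 61.3 = 0.9299.
[out]/[in] = 10^(0.9299) = 8.509.
[in] = 118 / 8.509 = 13.87 mmol/L.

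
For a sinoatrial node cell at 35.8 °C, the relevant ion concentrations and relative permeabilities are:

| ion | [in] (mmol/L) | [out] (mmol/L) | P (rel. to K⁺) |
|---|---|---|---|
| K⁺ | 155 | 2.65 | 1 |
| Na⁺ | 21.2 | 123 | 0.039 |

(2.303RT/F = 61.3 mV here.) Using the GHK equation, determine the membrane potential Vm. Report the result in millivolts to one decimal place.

Vm = 61.3 · log₁₀[(Σ P·[cation]ₒ + Σ P·[anion]ᵢ) / (Σ P·[cation]ᵢ + Σ P·[anion]ₒ)]
Numerator = 1×2.65 + 0.039×123 = 7.447
Denominator = 1×155 + 0.039×21.2 = 155.8
Vm = 61.3 · log₁₀(0.04779) = 61.3 × (-1.3207) = -80.96 mV

-81.0 mV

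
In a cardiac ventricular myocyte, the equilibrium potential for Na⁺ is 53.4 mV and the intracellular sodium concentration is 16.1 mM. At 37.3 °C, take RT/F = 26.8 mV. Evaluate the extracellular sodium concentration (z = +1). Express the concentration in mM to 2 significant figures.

120 mM

Nernst: E = (26.8/1) · ln([out]/[in]), so ln([out]/[in]) = 53.4 × 1 / 26.8 = 1.9925.
[out]/[in] = e^(1.9925) = 7.334.
[out] = 7.334 × 16.1 = 118.1 mM.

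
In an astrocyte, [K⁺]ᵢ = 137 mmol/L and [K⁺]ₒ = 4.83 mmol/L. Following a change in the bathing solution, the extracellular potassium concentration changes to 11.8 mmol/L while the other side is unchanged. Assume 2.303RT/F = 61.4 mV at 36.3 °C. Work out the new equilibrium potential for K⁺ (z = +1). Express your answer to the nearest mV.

After the shift: [K⁺]_out = 11.8, [K⁺]_in = 137 mmol/L.
E_new = (61.4/1)·log₁₀(11.8/137) = 61.40 · (-1.0648) = -65.38 mV

-65 mV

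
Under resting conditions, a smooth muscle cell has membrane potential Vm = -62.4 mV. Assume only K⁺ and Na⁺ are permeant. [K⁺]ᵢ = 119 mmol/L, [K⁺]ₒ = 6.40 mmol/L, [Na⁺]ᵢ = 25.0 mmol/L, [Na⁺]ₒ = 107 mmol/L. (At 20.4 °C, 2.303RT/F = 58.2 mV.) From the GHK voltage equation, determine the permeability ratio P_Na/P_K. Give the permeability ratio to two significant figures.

Let α = P_Na/P_K. GHK: Vm = 58.2·log₁₀[(Kₒ + α·Naₒ)/(Kᵢ + α·Naᵢ)].
10^(Vm/58.2) = 10^(-62.4/58.2) = 0.084691
So 0.084691·(Kᵢ + α·Naᵢ) = Kₒ + α·Naₒ → α = (0.084691·119.0 − 6.4) / (107.0 − 0.084691·25.0)
α = (10.08 − 6.4) / (107.0 − 2.117) = 3.678/104.9 = 0.03507

0.035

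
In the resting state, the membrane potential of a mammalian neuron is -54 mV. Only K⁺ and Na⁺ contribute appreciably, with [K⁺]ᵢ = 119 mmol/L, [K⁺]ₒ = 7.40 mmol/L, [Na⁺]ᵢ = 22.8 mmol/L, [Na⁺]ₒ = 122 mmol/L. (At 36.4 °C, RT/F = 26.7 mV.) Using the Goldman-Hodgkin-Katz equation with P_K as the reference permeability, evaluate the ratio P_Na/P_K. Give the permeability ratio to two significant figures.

0.070

Let α = P_Na/P_K. GHK: Vm = 26.7·ln[(Kₒ + α·Naₒ)/(Kᵢ + α·Naᵢ)].
e^(Vm/26.7) = e^(-54.0/26.7) = 0.13233
So 0.13233·(Kᵢ + α·Naᵢ) = Kₒ + α·Naₒ → α = (0.13233·119.0 − 7.4) / (122.0 − 0.13233·22.8)
α = (15.75 − 7.4) / (122.0 − 3.017) = 8.347/119 = 0.07015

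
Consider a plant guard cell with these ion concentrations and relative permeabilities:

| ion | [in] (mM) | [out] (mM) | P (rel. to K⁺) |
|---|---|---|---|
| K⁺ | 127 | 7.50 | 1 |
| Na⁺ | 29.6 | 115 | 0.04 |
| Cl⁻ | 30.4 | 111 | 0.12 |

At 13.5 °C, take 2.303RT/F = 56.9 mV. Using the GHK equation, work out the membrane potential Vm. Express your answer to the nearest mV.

Vm = 56.9 · log₁₀[(Σ P·[cation]ₒ + Σ P·[anion]ᵢ) / (Σ P·[cation]ᵢ + Σ P·[anion]ₒ)]
Numerator = 1×7.50 + 0.04×115 + 0.12×30.4 = 15.75
Denominator = 1×127 + 0.04×29.6 + 0.12×111 = 141.5
Vm = 56.9 · log₁₀(0.11129) = 56.9 × (-0.9535) = -54.26 mV

-54 mV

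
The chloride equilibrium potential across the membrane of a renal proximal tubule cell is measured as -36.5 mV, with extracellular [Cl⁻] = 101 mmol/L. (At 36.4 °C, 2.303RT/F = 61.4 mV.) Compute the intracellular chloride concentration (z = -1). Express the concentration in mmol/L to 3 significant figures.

Nernst: E = (61.4/-1) · log₁₀([out]/[in]), so log₁₀([out]/[in]) = -36.5 × -1 / 61.4 = 0.5945.
[out]/[in] = 10^(0.5945) = 3.931.
[in] = 101 / 3.931 = 25.7 mmol/L.

25.7 mmol/L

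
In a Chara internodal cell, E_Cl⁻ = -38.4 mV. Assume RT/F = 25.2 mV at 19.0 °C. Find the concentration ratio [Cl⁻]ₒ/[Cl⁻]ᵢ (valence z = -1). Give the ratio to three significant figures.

ln([out]/[in]) = E·z/(25.2) = -38.4 × -1 / 25.2 = 1.5238
[out]/[in] = e^(1.5238) = 4.59

4.59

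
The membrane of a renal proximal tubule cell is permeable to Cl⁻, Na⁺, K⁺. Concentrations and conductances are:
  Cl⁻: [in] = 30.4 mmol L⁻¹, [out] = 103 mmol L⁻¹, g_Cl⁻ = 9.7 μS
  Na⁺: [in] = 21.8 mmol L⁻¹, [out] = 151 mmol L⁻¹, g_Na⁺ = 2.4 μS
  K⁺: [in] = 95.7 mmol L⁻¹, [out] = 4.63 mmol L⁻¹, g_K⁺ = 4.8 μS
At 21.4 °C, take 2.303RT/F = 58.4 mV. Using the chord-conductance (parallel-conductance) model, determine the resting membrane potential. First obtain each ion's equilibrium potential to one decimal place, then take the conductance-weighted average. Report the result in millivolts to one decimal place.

E_Cl⁻ = (58.4/-1)·log₁₀(103/30.4) = -30.9 mV
E_Na⁺ = (58.4/1)·log₁₀(151/21.8) = 49.1 mV
E_K⁺ = (58.4/1)·log₁₀(4.63/95.7) = -76.8 mV
Vm = (Σ gᵢEᵢ)/(Σ gᵢ) = (9.7·-30.9 + 2.4·49.1 + 4.8·-76.8) / (9.7 + 2.4 + 4.8)
= -550.53 / 16.9 = -32.58 mV

-32.6 mV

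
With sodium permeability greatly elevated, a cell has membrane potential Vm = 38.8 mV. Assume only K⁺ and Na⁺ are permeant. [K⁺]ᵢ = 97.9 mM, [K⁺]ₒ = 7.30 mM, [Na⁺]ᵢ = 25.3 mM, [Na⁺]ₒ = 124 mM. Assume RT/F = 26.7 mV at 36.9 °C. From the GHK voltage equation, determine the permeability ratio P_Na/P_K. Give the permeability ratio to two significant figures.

Let α = P_Na/P_K. GHK: Vm = 26.7·ln[(Kₒ + α·Naₒ)/(Kᵢ + α·Naᵢ)].
e^(Vm/26.7) = e^(38.8/26.7) = 4.2767
So 4.2767·(Kᵢ + α·Naᵢ) = Kₒ + α·Naₒ → α = (4.2767·97.9 − 7.3) / (124.0 − 4.2767·25.3)
α = (418.7 − 7.3) / (124.0 − 108.2) = 411.4/15.8 = 26.04

26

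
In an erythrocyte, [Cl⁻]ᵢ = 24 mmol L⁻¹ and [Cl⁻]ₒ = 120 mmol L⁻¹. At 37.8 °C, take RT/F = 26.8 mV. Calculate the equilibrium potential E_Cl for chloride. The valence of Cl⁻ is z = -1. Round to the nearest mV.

E = (26.8/z) · ln([Cl⁻]_out/[Cl⁻]_in) with z = -1.
For an anion, dividing by z = -1 reverses the sign.
= (26.8/-1) · ln(120/24) = -26.80 · ln(5)
= -26.80 · (1.6094) = -43.13 mV

-43 mV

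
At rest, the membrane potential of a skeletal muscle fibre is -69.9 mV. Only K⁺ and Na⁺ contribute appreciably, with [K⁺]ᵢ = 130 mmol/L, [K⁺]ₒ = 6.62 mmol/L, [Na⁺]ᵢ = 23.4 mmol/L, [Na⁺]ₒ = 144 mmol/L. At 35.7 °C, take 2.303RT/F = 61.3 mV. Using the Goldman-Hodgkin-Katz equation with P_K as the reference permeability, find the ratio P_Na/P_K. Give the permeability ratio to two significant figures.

0.020

Let α = P_Na/P_K. GHK: Vm = 61.3·log₁₀[(Kₒ + α·Naₒ)/(Kᵢ + α·Naᵢ)].
10^(Vm/61.3) = 10^(-69.9/61.3) = 0.072395
So 0.072395·(Kᵢ + α·Naᵢ) = Kₒ + α·Naₒ → α = (0.072395·130.0 − 6.62) / (144.0 − 0.072395·23.4)
α = (9.411 − 6.62) / (144.0 − 1.694) = 2.791/142.3 = 0.01961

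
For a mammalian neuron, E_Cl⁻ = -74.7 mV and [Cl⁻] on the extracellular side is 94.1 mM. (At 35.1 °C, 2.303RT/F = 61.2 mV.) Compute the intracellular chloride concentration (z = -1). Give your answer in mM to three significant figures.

Nernst: E = (61.2/-1) · log₁₀([out]/[in]), so log₁₀([out]/[in]) = -74.7 × -1 / 61.2 = 1.2206.
[out]/[in] = 10^(1.2206) = 16.62.
[in] = 94.1 / 16.62 = 5.662 mM.

5.66 mM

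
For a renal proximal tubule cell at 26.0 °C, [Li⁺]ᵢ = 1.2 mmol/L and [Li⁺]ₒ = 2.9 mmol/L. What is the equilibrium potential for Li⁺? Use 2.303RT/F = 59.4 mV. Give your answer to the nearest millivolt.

E = (59.4/z) · log₁₀([Li⁺]_out/[Li⁺]_in) with z = +1.
= (59.4/1) · log₁₀(2.9/1.2) = 59.40 · log₁₀(2.417)
= 59.40 · (0.3832) = 22.76 mV

23 mV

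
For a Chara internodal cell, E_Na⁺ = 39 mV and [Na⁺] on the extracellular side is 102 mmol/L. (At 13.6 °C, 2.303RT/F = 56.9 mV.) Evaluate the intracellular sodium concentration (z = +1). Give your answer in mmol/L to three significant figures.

Nernst: E = (56.9/1) · log₁₀([out]/[in]), so log₁₀([out]/[in]) = 39.0 × 1 / 56.9 = 0.6854.
[out]/[in] = 10^(0.6854) = 4.846.
[in] = 102 / 4.846 = 21.05 mmol/L.

21.0 mmol/L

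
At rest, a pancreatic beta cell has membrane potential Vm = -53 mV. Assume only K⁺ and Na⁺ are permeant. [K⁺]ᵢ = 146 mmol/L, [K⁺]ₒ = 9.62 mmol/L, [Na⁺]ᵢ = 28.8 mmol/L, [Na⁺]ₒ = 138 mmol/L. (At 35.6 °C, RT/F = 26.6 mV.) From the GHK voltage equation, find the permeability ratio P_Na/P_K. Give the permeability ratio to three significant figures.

0.0767

Let α = P_Na/P_K. GHK: Vm = 26.6·ln[(Kₒ + α·Naₒ)/(Kᵢ + α·Naᵢ)].
e^(Vm/26.6) = e^(-53.0/26.6) = 0.13636
So 0.13636·(Kᵢ + α·Naᵢ) = Kₒ + α·Naₒ → α = (0.13636·146.0 − 9.62) / (138.0 − 0.13636·28.8)
α = (19.91 − 9.62) / (138.0 − 3.927) = 10.29/134.1 = 0.07673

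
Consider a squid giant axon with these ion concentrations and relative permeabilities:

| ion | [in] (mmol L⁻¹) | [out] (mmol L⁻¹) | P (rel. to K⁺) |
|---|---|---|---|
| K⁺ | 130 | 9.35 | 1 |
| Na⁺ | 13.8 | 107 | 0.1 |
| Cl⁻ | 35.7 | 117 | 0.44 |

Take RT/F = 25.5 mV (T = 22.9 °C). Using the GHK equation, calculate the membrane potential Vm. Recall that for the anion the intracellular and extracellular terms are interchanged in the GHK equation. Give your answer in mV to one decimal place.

Vm = 25.5 · ln[(Σ P·[cation]ₒ + Σ P·[anion]ᵢ) / (Σ P·[cation]ᵢ + Σ P·[anion]ₒ)]
Numerator = 1×9.35 + 0.1×107 + 0.44×35.7 = 35.76
Denominator = 1×130 + 0.1×13.8 + 0.44×117 = 182.9
Vm = 25.5 · ln(0.19555) = 25.5 × (-1.6319) = -41.61 mV

-41.6 mV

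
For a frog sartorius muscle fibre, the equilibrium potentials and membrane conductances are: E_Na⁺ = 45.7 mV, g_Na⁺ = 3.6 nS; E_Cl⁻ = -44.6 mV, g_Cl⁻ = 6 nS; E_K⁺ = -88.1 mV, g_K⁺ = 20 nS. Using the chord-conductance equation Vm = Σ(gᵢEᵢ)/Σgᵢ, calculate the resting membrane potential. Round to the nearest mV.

-63 mV

Σ gᵢEᵢ = 3.6·(45.7) + 6·(-44.6) + 20·(-88.1) = -1865.08
Σ gᵢ = 3.6 + 6 + 20 = 29.6
Vm = -1865.08 / 29.6 = -63.01 mV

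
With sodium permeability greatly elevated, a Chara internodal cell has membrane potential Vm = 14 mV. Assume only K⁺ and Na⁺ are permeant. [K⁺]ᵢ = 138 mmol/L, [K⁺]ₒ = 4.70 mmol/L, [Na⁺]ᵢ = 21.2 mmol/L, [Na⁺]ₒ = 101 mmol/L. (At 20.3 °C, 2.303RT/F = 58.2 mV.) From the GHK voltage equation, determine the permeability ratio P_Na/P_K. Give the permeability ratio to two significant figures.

3.7

Let α = P_Na/P_K. GHK: Vm = 58.2·log₁₀[(Kₒ + α·Naₒ)/(Kᵢ + α·Naᵢ)].
10^(Vm/58.2) = 10^(14.0/58.2) = 1.74
So 1.74·(Kᵢ + α·Naᵢ) = Kₒ + α·Naₒ → α = (1.74·138.0 − 4.7) / (101.0 − 1.74·21.2)
α = (240.1 − 4.7) / (101.0 − 36.89) = 235.4/64.11 = 3.672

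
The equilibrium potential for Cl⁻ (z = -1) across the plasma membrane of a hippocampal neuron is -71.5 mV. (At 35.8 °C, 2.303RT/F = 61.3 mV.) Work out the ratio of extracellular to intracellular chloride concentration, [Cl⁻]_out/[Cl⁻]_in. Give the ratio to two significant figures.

15

log₁₀([out]/[in]) = E·z/(61.3) = -71.5 × -1 / 61.3 = 1.1664
[out]/[in] = 10^(1.1664) = 14.67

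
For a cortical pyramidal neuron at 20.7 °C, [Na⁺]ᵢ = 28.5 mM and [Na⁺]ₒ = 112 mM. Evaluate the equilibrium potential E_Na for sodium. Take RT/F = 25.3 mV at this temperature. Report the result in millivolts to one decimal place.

34.6 mV

E = (25.3/z) · ln([Na⁺]_out/[Na⁺]_in) with z = +1.
= (25.3/1) · ln(112/28.5) = 25.30 · ln(3.93)
= 25.30 · (1.3686) = 34.63 mV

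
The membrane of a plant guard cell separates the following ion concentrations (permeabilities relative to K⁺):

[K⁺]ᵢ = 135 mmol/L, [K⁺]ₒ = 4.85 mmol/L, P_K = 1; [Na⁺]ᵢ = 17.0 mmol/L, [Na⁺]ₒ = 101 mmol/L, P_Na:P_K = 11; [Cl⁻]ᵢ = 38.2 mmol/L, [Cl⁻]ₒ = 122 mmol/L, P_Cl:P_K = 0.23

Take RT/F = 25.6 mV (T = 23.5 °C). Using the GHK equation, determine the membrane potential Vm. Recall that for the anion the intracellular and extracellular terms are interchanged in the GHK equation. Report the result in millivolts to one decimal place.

Vm = 25.6 · ln[(Σ P·[cation]ₒ + Σ P·[anion]ᵢ) / (Σ P·[cation]ᵢ + Σ P·[anion]ₒ)]
Numerator = 1×4.85 + 11×101 + 0.23×38.2 = 1125
Denominator = 1×135 + 11×17.0 + 0.23×122 = 350.1
Vm = 25.6 · ln(3.2127) = 25.6 × (1.1671) = 29.88 mV

29.9 mV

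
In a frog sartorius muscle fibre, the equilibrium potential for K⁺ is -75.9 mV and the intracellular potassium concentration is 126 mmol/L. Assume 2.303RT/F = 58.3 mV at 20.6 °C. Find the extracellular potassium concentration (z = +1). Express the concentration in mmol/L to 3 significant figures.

Nernst: E = (58.3/1) · log₁₀([out]/[in]), so log₁₀([out]/[in]) = -75.9 × 1 / 58.3 = -1.3019.
[out]/[in] = 10^(-1.3019) = 0.0499.
[out] = 0.0499 × 126 = 6.288 mmol/L.

6.29 mmol/L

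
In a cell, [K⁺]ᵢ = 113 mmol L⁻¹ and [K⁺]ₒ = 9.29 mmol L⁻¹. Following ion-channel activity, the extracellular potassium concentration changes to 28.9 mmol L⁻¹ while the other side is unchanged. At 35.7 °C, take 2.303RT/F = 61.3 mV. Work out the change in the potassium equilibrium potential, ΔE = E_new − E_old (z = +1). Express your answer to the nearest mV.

E_old = (61.3/1)·log₁₀(9.29/113) = -66.51 mV
E_new = (61.3/1)·log₁₀(28.9/113) = -36.30 mV
ΔE = -36.30 − (-66.51) = 30.21 mV

30 mV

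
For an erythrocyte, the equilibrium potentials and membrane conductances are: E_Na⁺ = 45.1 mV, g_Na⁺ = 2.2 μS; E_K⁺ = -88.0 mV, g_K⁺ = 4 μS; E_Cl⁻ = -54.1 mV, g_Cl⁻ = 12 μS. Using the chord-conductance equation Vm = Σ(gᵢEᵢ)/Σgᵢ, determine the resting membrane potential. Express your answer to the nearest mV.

-50 mV

Σ gᵢEᵢ = 2.2·(45.1) + 4·(-88.0) + 12·(-54.1) = -901.98
Σ gᵢ = 2.2 + 4 + 12 = 18.2
Vm = -901.98 / 18.2 = -49.56 mV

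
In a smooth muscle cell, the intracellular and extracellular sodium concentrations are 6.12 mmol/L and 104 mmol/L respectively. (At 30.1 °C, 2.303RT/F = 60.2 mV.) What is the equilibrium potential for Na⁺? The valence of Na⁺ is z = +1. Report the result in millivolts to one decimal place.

74.1 mV

E = (60.2/z) · log₁₀([Na⁺]_out/[Na⁺]_in) with z = +1.
= (60.2/1) · log₁₀(104/6.12) = 60.20 · log₁₀(16.99)
= 60.20 · (1.2303) = 74.06 mV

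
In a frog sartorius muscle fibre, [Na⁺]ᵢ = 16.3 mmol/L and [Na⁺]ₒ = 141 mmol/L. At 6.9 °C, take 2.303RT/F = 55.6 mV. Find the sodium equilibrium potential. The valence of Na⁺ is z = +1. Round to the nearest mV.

52 mV

E = (55.6/z) · log₁₀([Na⁺]_out/[Na⁺]_in) with z = +1.
= (55.6/1) · log₁₀(141/16.3) = 55.60 · log₁₀(8.65)
= 55.60 · (0.9370) = 52.10 mV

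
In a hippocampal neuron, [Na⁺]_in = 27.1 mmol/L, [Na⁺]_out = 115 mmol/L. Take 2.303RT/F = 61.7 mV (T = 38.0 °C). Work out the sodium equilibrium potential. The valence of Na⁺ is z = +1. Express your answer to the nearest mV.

E = (61.7/z) · log₁₀([Na⁺]_out/[Na⁺]_in) with z = +1.
= (61.7/1) · log₁₀(115/27.1) = 61.70 · log₁₀(4.244)
= 61.70 · (0.6277) = 38.73 mV

39 mV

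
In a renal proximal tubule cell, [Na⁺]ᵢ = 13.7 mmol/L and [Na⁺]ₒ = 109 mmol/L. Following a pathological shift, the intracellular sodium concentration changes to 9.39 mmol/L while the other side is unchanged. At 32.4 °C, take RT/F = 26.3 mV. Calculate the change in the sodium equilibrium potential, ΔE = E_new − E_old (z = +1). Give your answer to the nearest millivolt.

10 mV

E_old = (26.3/1)·ln(109/13.7) = 54.54 mV
E_new = (26.3/1)·ln(109/9.39) = 64.48 mV
ΔE = 64.48 − (54.54) = 9.93 mV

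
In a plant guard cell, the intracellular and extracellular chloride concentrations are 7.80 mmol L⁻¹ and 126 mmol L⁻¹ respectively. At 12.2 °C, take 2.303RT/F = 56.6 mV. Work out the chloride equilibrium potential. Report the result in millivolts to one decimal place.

-68.4 mV

E = (56.6/z) · log₁₀([Cl⁻]_out/[Cl⁻]_in) with z = -1.
For an anion, dividing by z = -1 reverses the sign.
= (56.6/-1) · log₁₀(126/7.80) = -56.60 · log₁₀(16.15)
= -56.60 · (1.2083) = -68.39 mV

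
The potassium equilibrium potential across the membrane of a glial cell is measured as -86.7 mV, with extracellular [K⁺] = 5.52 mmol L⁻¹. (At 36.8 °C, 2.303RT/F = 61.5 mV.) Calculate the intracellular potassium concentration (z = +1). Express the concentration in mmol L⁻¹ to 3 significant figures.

142 mmol L⁻¹

Nernst: E = (61.5/1) · log₁₀([out]/[in]), so log₁₀([out]/[in]) = -86.7 × 1 / 61.5 = -1.4098.
[out]/[in] = 10^(-1.4098) = 0.03893.
[in] = 5.52 / 0.03893 = 141.8 mmol L⁻¹.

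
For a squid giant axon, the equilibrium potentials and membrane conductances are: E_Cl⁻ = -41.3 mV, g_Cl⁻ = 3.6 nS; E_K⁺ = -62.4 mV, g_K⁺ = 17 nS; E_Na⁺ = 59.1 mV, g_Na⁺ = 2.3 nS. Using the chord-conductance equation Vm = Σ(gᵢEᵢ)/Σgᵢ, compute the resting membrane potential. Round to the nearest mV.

Σ gᵢEᵢ = 3.6·(-41.3) + 17·(-62.4) + 2.3·(59.1) = -1073.55
Σ gᵢ = 3.6 + 17 + 2.3 = 22.9
Vm = -1073.55 / 22.9 = -46.88 mV

-47 mV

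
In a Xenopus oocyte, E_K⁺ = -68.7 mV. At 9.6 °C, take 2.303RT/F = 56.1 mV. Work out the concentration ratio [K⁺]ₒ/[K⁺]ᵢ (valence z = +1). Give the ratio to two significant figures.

0.060

log₁₀([out]/[in]) = E·z/(56.1) = -68.7 × 1 / 56.1 = -1.2246
[out]/[in] = 10^(-1.2246) = 0.05962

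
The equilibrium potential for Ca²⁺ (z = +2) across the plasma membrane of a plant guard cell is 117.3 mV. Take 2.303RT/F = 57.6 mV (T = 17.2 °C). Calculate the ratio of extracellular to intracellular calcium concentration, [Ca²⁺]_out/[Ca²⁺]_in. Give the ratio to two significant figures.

12000

log₁₀([out]/[in]) = E·z/(57.6) = 117.3 × 2 / 57.6 = 4.0729
[out]/[in] = 10^(4.0729) = 1.183e+04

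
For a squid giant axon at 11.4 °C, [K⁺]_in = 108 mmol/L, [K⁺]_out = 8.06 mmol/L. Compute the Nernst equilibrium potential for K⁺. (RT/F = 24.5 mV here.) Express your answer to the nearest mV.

-64 mV

E = (24.5/z) · ln([K⁺]_out/[K⁺]_in) with z = +1.
= (24.5/1) · ln(8.06/108) = 24.50 · ln(0.07463)
= 24.50 · (-2.5952) = -63.58 mV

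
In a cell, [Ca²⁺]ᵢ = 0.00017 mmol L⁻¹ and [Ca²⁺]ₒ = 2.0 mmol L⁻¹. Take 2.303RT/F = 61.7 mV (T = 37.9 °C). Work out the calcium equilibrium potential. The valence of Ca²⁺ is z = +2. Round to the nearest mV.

126 mV

E = (61.7/z) · log₁₀([Ca²⁺]_out/[Ca²⁺]_in) with z = +2.
= (61.7/2) · log₁₀(2.0/0.00017) = 30.85 · log₁₀(1.176e+04)
= 30.85 · (4.0706) = 125.58 mV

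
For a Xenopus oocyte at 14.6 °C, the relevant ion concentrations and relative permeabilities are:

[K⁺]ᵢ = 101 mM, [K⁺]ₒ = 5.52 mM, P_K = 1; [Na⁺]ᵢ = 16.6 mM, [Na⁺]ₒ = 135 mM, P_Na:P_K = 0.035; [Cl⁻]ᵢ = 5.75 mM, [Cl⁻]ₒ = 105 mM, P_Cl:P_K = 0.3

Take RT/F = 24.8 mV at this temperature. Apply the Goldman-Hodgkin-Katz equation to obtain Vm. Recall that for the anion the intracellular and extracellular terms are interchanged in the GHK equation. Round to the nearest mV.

-60 mV

Vm = 24.8 · ln[(Σ P·[cation]ₒ + Σ P·[anion]ᵢ) / (Σ P·[cation]ᵢ + Σ P·[anion]ₒ)]
Numerator = 1×5.52 + 0.035×135 + 0.3×5.75 = 11.97
Denominator = 1×101 + 0.035×16.6 + 0.3×105 = 133.1
Vm = 24.8 · ln(0.089945) = 24.8 × (-2.4086) = -59.73 mV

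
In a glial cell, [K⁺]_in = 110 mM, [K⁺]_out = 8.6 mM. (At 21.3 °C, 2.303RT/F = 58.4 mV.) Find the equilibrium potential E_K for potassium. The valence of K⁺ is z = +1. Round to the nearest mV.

E = (58.4/z) · log₁₀([K⁺]_out/[K⁺]_in) with z = +1.
= (58.4/1) · log₁₀(8.6/110) = 58.40 · log₁₀(0.07818)
= 58.40 · (-1.1069) = -64.64 mV

-65 mV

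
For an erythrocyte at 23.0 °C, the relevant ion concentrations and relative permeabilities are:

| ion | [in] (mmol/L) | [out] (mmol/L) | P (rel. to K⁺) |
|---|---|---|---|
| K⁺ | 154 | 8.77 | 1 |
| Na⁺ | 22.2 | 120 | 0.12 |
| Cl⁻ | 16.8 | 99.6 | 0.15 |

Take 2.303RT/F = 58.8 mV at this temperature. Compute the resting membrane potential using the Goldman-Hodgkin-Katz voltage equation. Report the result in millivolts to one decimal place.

Vm = 58.8 · log₁₀[(Σ P·[cation]ₒ + Σ P·[anion]ᵢ) / (Σ P·[cation]ᵢ + Σ P·[anion]ₒ)]
Numerator = 1×8.77 + 0.12×120 + 0.15×16.8 = 25.69
Denominator = 1×154 + 0.12×22.2 + 0.15×99.6 = 171.6
Vm = 58.8 · log₁₀(0.14971) = 58.8 × (-0.8248) = -48.50 mV

-48.5 mV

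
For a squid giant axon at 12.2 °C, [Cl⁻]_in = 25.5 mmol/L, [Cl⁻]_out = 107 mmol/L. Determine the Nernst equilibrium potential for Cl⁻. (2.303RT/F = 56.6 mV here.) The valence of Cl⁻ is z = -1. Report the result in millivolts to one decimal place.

-35.3 mV

E = (56.6/z) · log₁₀([Cl⁻]_out/[Cl⁻]_in) with z = -1.
For an anion, dividing by z = -1 reverses the sign.
= (56.6/-1) · log₁₀(107/25.5) = -56.60 · log₁₀(4.196)
= -56.60 · (0.6228) = -35.25 mV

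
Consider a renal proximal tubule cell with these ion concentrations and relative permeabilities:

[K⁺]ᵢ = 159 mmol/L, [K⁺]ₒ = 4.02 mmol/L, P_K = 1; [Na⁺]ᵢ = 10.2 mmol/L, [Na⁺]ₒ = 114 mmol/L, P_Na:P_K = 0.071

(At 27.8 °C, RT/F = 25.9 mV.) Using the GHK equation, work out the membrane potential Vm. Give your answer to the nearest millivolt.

Vm = 25.9 · ln[(Σ P·[cation]ₒ + Σ P·[anion]ᵢ) / (Σ P·[cation]ᵢ + Σ P·[anion]ₒ)]
Numerator = 1×4.02 + 0.071×114 = 12.11
Denominator = 1×159 + 0.071×10.2 = 159.7
Vm = 25.9 · ln(0.075843) = 25.9 × (-2.5791) = -66.80 mV

-67 mV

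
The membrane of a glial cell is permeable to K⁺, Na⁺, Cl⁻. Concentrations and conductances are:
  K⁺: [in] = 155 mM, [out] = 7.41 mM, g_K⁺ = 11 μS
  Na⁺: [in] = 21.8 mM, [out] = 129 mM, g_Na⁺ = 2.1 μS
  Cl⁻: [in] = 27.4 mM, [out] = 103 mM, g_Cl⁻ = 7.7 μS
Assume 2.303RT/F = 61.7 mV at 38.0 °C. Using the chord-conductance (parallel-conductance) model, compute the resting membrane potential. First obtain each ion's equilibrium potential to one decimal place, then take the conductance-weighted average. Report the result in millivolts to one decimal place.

-51.4 mV

E_K⁺ = (61.7/1)·log₁₀(7.41/155) = -81.5 mV
E_Na⁺ = (61.7/1)·log₁₀(129/21.8) = 47.6 mV
E_Cl⁻ = (61.7/-1)·log₁₀(103/27.4) = -35.5 mV
Vm = (Σ gᵢEᵢ)/(Σ gᵢ) = (11·-81.5 + 2.1·47.6 + 7.7·-35.5) / (11 + 2.1 + 7.7)
= -1069.89 / 20.8 = -51.44 mV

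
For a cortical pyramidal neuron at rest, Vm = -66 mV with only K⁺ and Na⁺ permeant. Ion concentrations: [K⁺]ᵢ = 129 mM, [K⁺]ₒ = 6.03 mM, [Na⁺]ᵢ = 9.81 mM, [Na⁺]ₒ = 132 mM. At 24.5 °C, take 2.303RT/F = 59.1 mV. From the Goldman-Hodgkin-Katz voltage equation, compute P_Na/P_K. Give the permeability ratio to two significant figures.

Let α = P_Na/P_K. GHK: Vm = 59.1·log₁₀[(Kₒ + α·Naₒ)/(Kᵢ + α·Naᵢ)].
10^(Vm/59.1) = 10^(-66.0/59.1) = 0.076427
So 0.076427·(Kᵢ + α·Naᵢ) = Kₒ + α·Naₒ → α = (0.076427·129.0 − 6.03) / (132.0 − 0.076427·9.81)
α = (9.859 − 6.03) / (132.0 − 0.7498) = 3.829/131.3 = 0.02917

0.029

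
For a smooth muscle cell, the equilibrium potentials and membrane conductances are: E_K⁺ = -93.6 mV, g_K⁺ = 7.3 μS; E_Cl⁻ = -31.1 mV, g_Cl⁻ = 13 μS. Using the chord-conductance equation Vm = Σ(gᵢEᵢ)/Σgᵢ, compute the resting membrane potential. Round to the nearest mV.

-54 mV

Σ gᵢEᵢ = 7.3·(-93.6) + 13·(-31.1) = -1087.58
Σ gᵢ = 7.3 + 13 = 20.3
Vm = -1087.58 / 20.3 = -53.58 mV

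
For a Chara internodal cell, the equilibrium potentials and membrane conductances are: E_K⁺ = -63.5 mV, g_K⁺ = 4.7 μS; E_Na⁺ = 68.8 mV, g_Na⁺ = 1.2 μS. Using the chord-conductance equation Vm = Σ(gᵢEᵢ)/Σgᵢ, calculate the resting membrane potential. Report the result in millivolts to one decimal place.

-36.6 mV

Σ gᵢEᵢ = 4.7·(-63.5) + 1.2·(68.8) = -215.89
Σ gᵢ = 4.7 + 1.2 = 5.9
Vm = -215.89 / 5.9 = -36.59 mV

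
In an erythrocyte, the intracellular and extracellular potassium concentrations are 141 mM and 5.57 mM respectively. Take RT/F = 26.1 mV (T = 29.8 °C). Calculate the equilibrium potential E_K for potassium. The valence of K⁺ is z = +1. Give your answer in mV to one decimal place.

E = (26.1/z) · ln([K⁺]_out/[K⁺]_in) with z = +1.
= (26.1/1) · ln(5.57/141) = 26.10 · ln(0.0395)
= 26.10 · (-3.2314) = -84.34 mV

-84.3 mV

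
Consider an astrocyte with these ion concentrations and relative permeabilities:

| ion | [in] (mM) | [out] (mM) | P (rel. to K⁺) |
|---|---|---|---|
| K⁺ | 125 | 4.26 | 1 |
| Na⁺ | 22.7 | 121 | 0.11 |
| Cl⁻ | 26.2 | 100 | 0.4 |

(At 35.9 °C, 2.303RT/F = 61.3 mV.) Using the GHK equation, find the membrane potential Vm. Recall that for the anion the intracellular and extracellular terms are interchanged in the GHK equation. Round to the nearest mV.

-48 mV

Vm = 61.3 · log₁₀[(Σ P·[cation]ₒ + Σ P·[anion]ᵢ) / (Σ P·[cation]ᵢ + Σ P·[anion]ₒ)]
Numerator = 1×4.26 + 0.11×121 + 0.4×26.2 = 28.05
Denominator = 1×125 + 0.11×22.7 + 0.4×100 = 167.5
Vm = 61.3 · log₁₀(0.16747) = 61.3 × (-0.7761) = -47.57 mV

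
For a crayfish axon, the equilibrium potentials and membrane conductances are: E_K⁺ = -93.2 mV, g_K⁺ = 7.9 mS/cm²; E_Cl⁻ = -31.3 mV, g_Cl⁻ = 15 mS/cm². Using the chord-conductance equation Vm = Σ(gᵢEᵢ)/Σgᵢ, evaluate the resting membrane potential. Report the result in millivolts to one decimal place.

Σ gᵢEᵢ = 7.9·(-93.2) + 15·(-31.3) = -1205.78
Σ gᵢ = 7.9 + 15 = 22.9
Vm = -1205.78 / 22.9 = -52.65 mV

-52.7 mV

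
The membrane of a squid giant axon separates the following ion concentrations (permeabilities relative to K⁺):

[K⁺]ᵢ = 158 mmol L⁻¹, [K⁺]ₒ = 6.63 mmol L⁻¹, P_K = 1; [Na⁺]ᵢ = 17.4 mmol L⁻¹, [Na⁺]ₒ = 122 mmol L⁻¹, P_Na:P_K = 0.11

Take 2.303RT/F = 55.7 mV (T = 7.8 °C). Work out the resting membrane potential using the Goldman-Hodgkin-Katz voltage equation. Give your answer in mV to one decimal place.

Vm = 55.7 · log₁₀[(Σ P·[cation]ₒ + Σ P·[anion]ᵢ) / (Σ P·[cation]ᵢ + Σ P·[anion]ₒ)]
Numerator = 1×6.63 + 0.11×122 = 20.05
Denominator = 1×158 + 0.11×17.4 = 159.9
Vm = 55.7 · log₁₀(0.12538) = 55.7 × (-0.9018) = -50.23 mV

-50.2 mV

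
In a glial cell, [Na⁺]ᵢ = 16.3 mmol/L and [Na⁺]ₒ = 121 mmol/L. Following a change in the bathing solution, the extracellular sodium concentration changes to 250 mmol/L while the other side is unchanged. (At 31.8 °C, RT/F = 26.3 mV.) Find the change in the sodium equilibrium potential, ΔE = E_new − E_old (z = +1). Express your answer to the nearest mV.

E_old = (26.3/1)·ln(121/16.3) = 52.72 mV
E_new = (26.3/1)·ln(250/16.3) = 71.81 mV
ΔE = 71.81 − (52.72) = 19.09 mV

19 mV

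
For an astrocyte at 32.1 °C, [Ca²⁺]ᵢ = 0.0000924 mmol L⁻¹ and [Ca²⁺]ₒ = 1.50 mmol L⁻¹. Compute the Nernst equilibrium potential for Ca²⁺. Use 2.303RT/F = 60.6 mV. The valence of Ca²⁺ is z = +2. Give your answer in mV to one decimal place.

127.6 mV

E = (60.6/z) · log₁₀([Ca²⁺]_out/[Ca²⁺]_in) with z = +2.
= (60.6/2) · log₁₀(1.50/0.0000924) = 30.30 · log₁₀(1.623e+04)
= 30.30 · (4.2104) = 127.58 mV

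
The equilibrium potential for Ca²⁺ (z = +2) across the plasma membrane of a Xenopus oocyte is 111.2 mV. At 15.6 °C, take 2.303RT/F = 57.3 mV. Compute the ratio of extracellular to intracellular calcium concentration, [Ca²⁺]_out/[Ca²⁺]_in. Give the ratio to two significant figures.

log₁₀([out]/[in]) = E·z/(57.3) = 111.2 × 2 / 57.3 = 3.8813
[out]/[in] = 10^(3.8813) = 7609

7600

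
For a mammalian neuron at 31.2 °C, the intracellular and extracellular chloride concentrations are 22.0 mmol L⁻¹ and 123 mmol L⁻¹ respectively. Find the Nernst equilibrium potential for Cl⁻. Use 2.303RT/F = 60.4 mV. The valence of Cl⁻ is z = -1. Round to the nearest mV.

E = (60.4/z) · log₁₀([Cl⁻]_out/[Cl⁻]_in) with z = -1.
For an anion, dividing by z = -1 reverses the sign.
= (60.4/-1) · log₁₀(123/22.0) = -60.40 · log₁₀(5.591)
= -60.40 · (0.7475) = -45.15 mV

-45 mV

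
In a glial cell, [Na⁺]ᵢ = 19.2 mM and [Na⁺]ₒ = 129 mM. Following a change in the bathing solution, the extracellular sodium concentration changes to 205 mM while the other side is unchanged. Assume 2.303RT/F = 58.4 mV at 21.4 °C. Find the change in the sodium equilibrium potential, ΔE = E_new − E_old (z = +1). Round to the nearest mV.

12 mV

E_old = (58.4/1)·log₁₀(129/19.2) = 48.31 mV
E_new = (58.4/1)·log₁₀(205/19.2) = 60.06 mV
ΔE = 60.06 − (48.31) = 11.75 mV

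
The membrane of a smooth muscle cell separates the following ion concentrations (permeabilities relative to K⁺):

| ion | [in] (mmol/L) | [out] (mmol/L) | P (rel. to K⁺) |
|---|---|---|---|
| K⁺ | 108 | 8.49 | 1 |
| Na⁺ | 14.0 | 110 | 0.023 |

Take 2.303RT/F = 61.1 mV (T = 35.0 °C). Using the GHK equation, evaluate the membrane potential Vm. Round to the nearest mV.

Vm = 61.1 · log₁₀[(Σ P·[cation]ₒ + Σ P·[anion]ᵢ) / (Σ P·[cation]ᵢ + Σ P·[anion]ₒ)]
Numerator = 1×8.49 + 0.023×110 = 11.02
Denominator = 1×108 + 0.023×14.0 = 108.3
Vm = 61.1 · log₁₀(0.10173) = 61.1 × (-0.9925) = -60.64 mV

-61 mV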